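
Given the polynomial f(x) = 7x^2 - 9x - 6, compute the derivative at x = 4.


Differentiate term by term using power and sum rules:
f(x) = 7x^2 - 9x - 6
f'(x) = 14x - 9
Substitute x = 4:
f'(4) = 14 * 4 - 9
= 56 - 9
= 47

47


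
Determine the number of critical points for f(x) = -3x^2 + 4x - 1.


Find where f'(x) = 0:
f'(x) = -6x + 4
Set f'(x) = 0:
-6x + 4 = 0
x = -4 / (-6) = 2/3
This is a linear equation in x, so there is exactly one solution.
Number of critical points: 1

1


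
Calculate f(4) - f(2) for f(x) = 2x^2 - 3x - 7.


Net change = f(b) - f(a)
f(x) = 2x^2 - 3x - 7
Compute f(4):
f(4) = 2 * 4^2 - 3 * 4 - 7
= 32 - 12 - 7
= 13
Compute f(2):
f(2) = 2 * 2^2 - 3 * 2 - 7
= 8 - 6 - 7
= -5
Net change = 13 - (-5) = 18

18


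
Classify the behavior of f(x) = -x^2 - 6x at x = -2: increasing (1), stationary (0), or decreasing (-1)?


Compute f'(x) to determine behavior:
f'(x) = -2x - 6
f'(-2) = -2 * (-2) - 6
= 4 - 6
= -2
Since f'(-2) < 0, the function is decreasing (-1)

-1


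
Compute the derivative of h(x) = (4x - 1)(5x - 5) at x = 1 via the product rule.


Let u(x) = 4x - 1 and v(x) = 5x - 5
u'(x) = 4
v'(x) = 5
Product rule: h'(x) = u'(x)*v(x) + u(x)*v'(x)
= 4 * (5x - 5) + (4x - 1) * 5
At x = 1:
u(1) = 4 * 1 - 1 = 3
v(1) = 5 * 1 - 5 = 0
h'(1) = 4 * 0 + 3 * 5
= 0 + 15
= 15

15


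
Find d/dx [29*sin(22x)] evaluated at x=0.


Apply the chain rule to differentiate 29*sin(22x):
d/dx [29*sin(22x)]
= 29 * cos(22x) * d/dx(22x)
= 29 * 22 * cos(22x)
= 638 * cos(22x)
Evaluate at x = 0:
= 638 * cos(0)
= 638 * 1
= 638

638


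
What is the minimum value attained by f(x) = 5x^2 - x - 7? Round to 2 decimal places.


For a quadratic f(x) = ax^2 + bx + c with a > 0, the minimum is at the vertex.
Vertex x-coordinate: x = -b/(2a)
x = -(-1) / (2 * 5)
x = 1/10
Substitute back to find the minimum value:
f(1/10) = 5 * (1/10)^2 - 1 * (1/10) - 7
= 1/20 - 1/10 - 7
= -141/20 = -7.05

-7.05


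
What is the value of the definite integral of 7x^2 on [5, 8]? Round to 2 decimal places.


Find the antiderivative of 7x^2:
F(x) = 7/3 * x^3
Apply the Fundamental Theorem of Calculus:
F(8) - F(5)
= 7/3 * 8^3 - 7/3 * 5^3
= 7/3 * (512 - 125)
= 7/3 * 387
= 903 = 903.00

903.00


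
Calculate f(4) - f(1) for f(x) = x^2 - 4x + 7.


Net change = f(b) - f(a)
f(x) = x^2 - 4x + 7
Compute f(4):
f(4) = 1 * 4^2 - 4 * 4 + 7
= 16 - 16 + 7
= 7
Compute f(1):
f(1) = 1 * 1^2 - 4 * 1 + 7
= 1 - 4 + 7
= 4
Net change = 7 - 4 = 3

3


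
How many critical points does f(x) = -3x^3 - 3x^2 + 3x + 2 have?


Find where f'(x) = 0:
f(x) = -3x^3 - 3x^2 + 3x + 2
f'(x) = -9x^2 - 6x + 3
This is a quadratic in x. Use the discriminant to count real roots.
Discriminant = (-6)^2 - 4 * (-9) * 3
= 36 - (-108)
= 144
Since discriminant > 0, f'(x) = 0 has 2 real solutions.
Number of critical points: 2

2


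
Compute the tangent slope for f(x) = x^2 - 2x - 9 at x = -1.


The slope of the tangent line equals f'(x) at the point.
f(x) = x^2 - 2x - 9
f'(x) = 2x - 2
At x = -1:
f'(-1) = 2 * (-1) - 2
= -2 - 2
= -4

-4


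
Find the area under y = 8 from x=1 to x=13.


The area under a constant function y = 8 is a rectangle.
Width = 13 - 1 = 12
Height = 8
Area = width * height
= 12 * 8
= 96

96


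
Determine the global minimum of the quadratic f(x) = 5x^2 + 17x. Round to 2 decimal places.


For a quadratic f(x) = ax^2 + bx + c with a > 0, the minimum is at the vertex.
Vertex x-coordinate: x = -b/(2a)
x = -(17) / (2 * 5)
x = -17/10
Substitute back to find the minimum value:
f(-17/10) = 5 * (-17/10)^2 + 17 * (-17/10) + 0
= 289/20 - 289/10 + 0
= -289/20 = -14.45

-14.45


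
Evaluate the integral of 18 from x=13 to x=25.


The integral of a constant k over [a, b] equals k * (b - a).
integral from 13 to 25 of 18 dx
= 18 * (25 - 13)
= 18 * 12
= 216

216


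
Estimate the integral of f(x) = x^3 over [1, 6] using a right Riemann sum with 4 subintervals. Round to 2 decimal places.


Right Riemann sum uses right endpoints of each subinterval.
Interval: [1, 6], n = 4
dx = (6 - 1) / 4 = 5/4
Right endpoints: [9/4, 7/2, 19/4, 6]
f values: [729/64, 343/8, 6859/64, 216]
Sum = dx * (sum of f values)
= 5/4 * 6039/16
= 30195/64 ≈ 471.80

471.80


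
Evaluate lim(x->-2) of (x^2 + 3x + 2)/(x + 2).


Direct substitution gives 0/0, so we factor the numerator.
Factor: (x^2 + 3x + 2) = (x + 2)(x + 1)
Cancel the common factor (x + 2):
(x^2 + 3x + 2)/(x + 2) = (x + 1)
Now substitute x = -2:
= (-2) - (-1) = -1

-1


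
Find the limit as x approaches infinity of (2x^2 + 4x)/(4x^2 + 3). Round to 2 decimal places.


For limits at infinity with equal-degree polynomials,
we compare leading coefficients.
Numerator leading term: 2x^2
Denominator leading term: 4x^2
Divide both by x^2:
lim = (2 + 4/x) / (4 + 3/x^2)
As x -> infinity, the 1/x and 1/x^2 terms vanish:
= 2/4 = 1/2 = 0.50

0.50


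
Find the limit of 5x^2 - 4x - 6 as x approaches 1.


Since polynomials are continuous, we use direct substitution.
lim(x->1) of 5x^2 - 4x - 6
= 5 * 1^2 - 4 * 1 - 6
= 5 - 4 - 6
= -5

-5


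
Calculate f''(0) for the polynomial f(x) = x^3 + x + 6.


First derivative:
f'(x) = 3x^2 + 1
Second derivative:
f''(x) = 6x
Substitute x = 0:
f''(0) = 6 * 0 + 0
= 0 + 0
= 0

0


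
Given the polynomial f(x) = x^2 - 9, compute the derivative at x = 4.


Differentiate term by term using power and sum rules:
f(x) = x^2 - 9
f'(x) = 2x
Substitute x = 4:
f'(4) = 2 * 4 + 0
= 8 + 0
= 8

8


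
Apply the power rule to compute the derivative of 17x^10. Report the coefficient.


We apply the power rule: d/dx [ax^n] = a*n * x^(n-1)
d/dx [17x^10]
= 17 * 10 * x^(10-1)
= 170x^9
The coefficient is 170

170


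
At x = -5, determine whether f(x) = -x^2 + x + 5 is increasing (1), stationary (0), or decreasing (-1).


Compute f'(x) to determine behavior:
f'(x) = -2x + 1
f'(-5) = -2 * (-5) + 1
= 10 + 1
= 11
Since f'(-5) > 0, the function is increasing (1)

1


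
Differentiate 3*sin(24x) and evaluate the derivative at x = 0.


Apply the chain rule to differentiate 3*sin(24x):
d/dx [3*sin(24x)]
= 3 * cos(24x) * d/dx(24x)
= 3 * 24 * cos(24x)
= 72 * cos(24x)
Evaluate at x = 0:
= 72 * cos(0)
= 72 * 1
= 72

72


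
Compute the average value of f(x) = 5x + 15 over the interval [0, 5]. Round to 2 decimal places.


Average value = 1/(b-a) * integral from a to b of f(x) dx
First compute the integral of 5x + 15:
F(x) = (5/2)x^2 + 15x
F(5) = 5/2 * 25 + 15 * 5 = 275/2
F(0) = 5/2 * 0 + 15 * 0 = 0
Integral = 275/2 - 0 = 275/2
Average = (275/2) / (5 - 0) = (275/2) / 5
= 55/2 = 27.50

27.50


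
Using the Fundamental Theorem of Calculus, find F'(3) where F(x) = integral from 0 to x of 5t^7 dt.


By the Fundamental Theorem of Calculus (Part 1):
If F(x) = integral from 0 to x of f(t) dt, then F'(x) = f(x)
Here f(t) = 5t^7
So F'(x) = 5x^7
Evaluate at x = 3:
F'(3) = 5 * 3^7
= 5 * 2187
= 10935

10935


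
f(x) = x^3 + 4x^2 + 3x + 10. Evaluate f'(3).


Differentiate f(x) = x^3 + 4x^2 + 3x + 10 term by term:
f'(x) = 3x^2 + 8x + 3
Substitute x = 3:
f'(3) = 3 * 3^2 + 8 * 3 + 3
= 27 + 24 + 3
= 54

54


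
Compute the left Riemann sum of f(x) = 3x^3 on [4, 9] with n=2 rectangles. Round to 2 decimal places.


Left Riemann sum uses left endpoints of each subinterval.
Interval: [4, 9], n = 2
dx = (9 - 4) / 2 = 5/2
Left endpoints: [4, 13/2]
f values: [192, 6591/8]
Sum = dx * (sum of f values)
= 5/2 * 8127/8
= 40635/16 ≈ 2539.69

2539.69


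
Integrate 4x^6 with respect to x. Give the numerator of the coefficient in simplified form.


Apply the power rule for integration:
integral of ax^n dx = a/(n+1) * x^(n+1) + C
integral of 4x^6 dx
= 4/7 * x^7 + C
The coefficient in lowest terms is 4/7, and its numerator is 4

4


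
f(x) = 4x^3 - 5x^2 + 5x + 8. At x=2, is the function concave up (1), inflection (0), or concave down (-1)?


Concavity is determined by the sign of f''(x).
f(x) = 4x^3 - 5x^2 + 5x + 8
f'(x) = 12x^2 - 10x + 5
f''(x) = 24x - 10
f''(2) = 24 * 2 - 10
= 48 - 10
= 38
Since f''(2) > 0, the function is concave up (1)

1


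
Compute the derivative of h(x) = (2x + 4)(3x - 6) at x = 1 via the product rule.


Let u(x) = 2x + 4 and v(x) = 3x - 6
u'(x) = 2
v'(x) = 3
Product rule: h'(x) = u'(x)*v(x) + u(x)*v'(x)
= 2 * (3x - 6) + (2x + 4) * 3
At x = 1:
u(1) = 2 * 1 + 4 = 6
v(1) = 3 * 1 - 6 = -3
h'(1) = 2 * (-3) + 6 * 3
= -6 + 18
= 12

12


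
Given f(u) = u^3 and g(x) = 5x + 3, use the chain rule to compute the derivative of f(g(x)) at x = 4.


Using the chain rule: (f(g(x)))' = f'(g(x)) * g'(x)
First, find g(4):
g(4) = 5 * 4 + 3 = 23
Next, f'(u) = 3u^2
And g'(x) = 5
So f'(g(4)) * g'(4)
= 3 * 23^2 * 5
= 3 * 529 * 5
= 7935

7935


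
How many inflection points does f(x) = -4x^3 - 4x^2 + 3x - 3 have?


Inflection points occur where f''(x) = 0 and concavity changes.
f(x) = -4x^3 - 4x^2 + 3x - 3
f'(x) = -12x^2 - 8x + 3
f''(x) = -24x - 8
Set f''(x) = 0:
-24x - 8 = 0
x = 8 / (-24) = -1/3
Since f''(x) is linear (degree 1), it changes sign at this point.
Therefore there is exactly 1 inflection point.

1


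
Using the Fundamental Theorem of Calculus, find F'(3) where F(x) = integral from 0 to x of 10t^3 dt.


By the Fundamental Theorem of Calculus (Part 1):
If F(x) = integral from 0 to x of f(t) dt, then F'(x) = f(x)
Here f(t) = 10t^3
So F'(x) = 10x^3
Evaluate at x = 3:
F'(3) = 10 * 3^3
= 10 * 27
= 270

270


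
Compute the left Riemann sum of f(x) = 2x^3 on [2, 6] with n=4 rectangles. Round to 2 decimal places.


Left Riemann sum uses left endpoints of each subinterval.
Interval: [2, 6], n = 4
dx = (6 - 2) / 4 = 1
Left endpoints: [2, 3, 4, 5]
f values: [16, 54, 128, 250]
Sum = dx * (sum of f values)
= 1 * 448
= 448 = 448.00

448.00


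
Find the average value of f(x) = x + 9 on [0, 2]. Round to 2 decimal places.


Average value = 1/(b-a) * integral from a to b of f(x) dx
First compute the integral of x + 9:
F(x) = (1/2)x^2 + 9x
F(2) = 1/2 * 4 + 9 * 2 = 20
F(0) = 1/2 * 0 + 9 * 0 = 0
Integral = 20 - 0 = 20
Average = 20 / (2 - 0) = 20 / 2
= 10 = 10.00

10.00


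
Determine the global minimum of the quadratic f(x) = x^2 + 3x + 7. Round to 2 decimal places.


For a quadratic f(x) = ax^2 + bx + c with a > 0, the minimum is at the vertex.
Vertex x-coordinate: x = -b/(2a)
x = -(3) / (2 * 1)
x = -3/2
Substitute back to find the minimum value:
f(-3/2) = 1 * (-3/2)^2 + 3 * (-3/2) + 7
= 9/4 - 9/2 + 7
= 19/4 = 4.75

4.75


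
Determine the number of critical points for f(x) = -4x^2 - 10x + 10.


Find where f'(x) = 0:
f'(x) = -8x - 10
Set f'(x) = 0:
-8x - 10 = 0
x = 10 / (-8) = -5/4
This is a linear equation in x, so there is exactly one solution.
Number of critical points: 1

1


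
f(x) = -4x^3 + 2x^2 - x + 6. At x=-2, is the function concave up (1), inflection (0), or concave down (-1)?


Concavity is determined by the sign of f''(x).
f(x) = -4x^3 + 2x^2 - x + 6
f'(x) = -12x^2 + 4x - 1
f''(x) = -24x + 4
f''(-2) = -24 * (-2) + 4
= 48 + 4
= 52
Since f''(-2) > 0, the function is concave up (1)

1


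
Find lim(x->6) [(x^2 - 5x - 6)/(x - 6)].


Direct substitution gives 0/0, so we factor the numerator.
Factor: (x^2 - 5x - 6) = (x - 6)(x + 1)
Cancel the common factor (x - 6):
(x^2 - 5x - 6)/(x - 6) = (x + 1)
Now substitute x = 6:
= (6) - (-1) = 7

7


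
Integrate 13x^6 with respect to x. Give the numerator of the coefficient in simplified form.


Apply the power rule for integration:
integral of ax^n dx = a/(n+1) * x^(n+1) + C
integral of 13x^6 dx
= 13/7 * x^7 + C
The coefficient in lowest terms is 13/7, and its numerator is 13

13


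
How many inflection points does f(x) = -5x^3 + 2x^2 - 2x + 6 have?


Inflection points occur where f''(x) = 0 and concavity changes.
f(x) = -5x^3 + 2x^2 - 2x + 6
f'(x) = -15x^2 + 4x - 2
f''(x) = -30x + 4
Set f''(x) = 0:
-30x + 4 = 0
x = -4 / (-30) = 2/15
Since f''(x) is linear (degree 1), it changes sign at this point.
Therefore there is exactly 1 inflection point.

1


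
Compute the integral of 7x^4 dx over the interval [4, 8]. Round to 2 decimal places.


Find the antiderivative of 7x^4:
F(x) = 7/5 * x^5
Apply the Fundamental Theorem of Calculus:
F(8) - F(4)
= 7/5 * 8^5 - 7/5 * 4^5
= 7/5 * (32768 - 1024)
= 7/5 * 31744
= 222208/5 = 44441.60

44441.60


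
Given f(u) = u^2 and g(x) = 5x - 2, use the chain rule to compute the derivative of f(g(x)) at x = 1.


Using the chain rule: (f(g(x)))' = f'(g(x)) * g'(x)
First, find g(1):
g(1) = 5 * 1 - 2 = 3
Next, f'(u) = 2u
And g'(x) = 5
So f'(g(1)) * g'(1)
= 2 * 3 * 5
= 30

30


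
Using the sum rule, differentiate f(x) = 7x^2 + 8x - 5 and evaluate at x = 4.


Differentiate term by term using power and sum rules:
f(x) = 7x^2 + 8x - 5
f'(x) = 14x + 8
Substitute x = 4:
f'(4) = 14 * 4 + 8
= 56 + 8
= 64

64


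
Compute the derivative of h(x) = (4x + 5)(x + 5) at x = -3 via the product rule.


Let u(x) = 4x + 5 and v(x) = x + 5
u'(x) = 4
v'(x) = 1
Product rule: h'(x) = u'(x)*v(x) + u(x)*v'(x)
= 4 * (x + 5) + (4x + 5) * 1
At x = -3:
u(-3) = 4 * (-3) + 5 = -7
v(-3) = 1 * (-3) + 5 = 2
h'(-3) = 4 * 2 + (-7) * 1
= 8 - 7
= 1

1


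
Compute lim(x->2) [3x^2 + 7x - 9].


Since polynomials are continuous, we use direct substitution.
lim(x->2) of 3x^2 + 7x - 9
= 3 * 2^2 + 7 * 2 - 9
= 12 + 14 - 9
= 17

17


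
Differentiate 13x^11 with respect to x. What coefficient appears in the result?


We apply the power rule: d/dx [ax^n] = a*n * x^(n-1)
d/dx [13x^11]
= 13 * 11 * x^(11-1)
= 143x^10
The coefficient is 143

143


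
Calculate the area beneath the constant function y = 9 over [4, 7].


The area under a constant function y = 9 is a rectangle.
Width = 7 - 4 = 3
Height = 9
Area = width * height
= 3 * 9
= 27

27


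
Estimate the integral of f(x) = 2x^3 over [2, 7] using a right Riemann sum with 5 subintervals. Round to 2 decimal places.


Right Riemann sum uses right endpoints of each subinterval.
Interval: [2, 7], n = 5
dx = (7 - 2) / 5 = 1
Right endpoints: [3, 4, 5, 6, 7]
f values: [54, 128, 250, 432, 686]
Sum = dx * (sum of f values)
= 1 * 1550
= 1550 = 1550.00

1550.00


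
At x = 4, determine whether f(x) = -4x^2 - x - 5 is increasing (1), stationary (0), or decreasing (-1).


Compute f'(x) to determine behavior:
f'(x) = -8x - 1
f'(4) = -8 * 4 - 1
= -32 - 1
= -33
Since f'(4) < 0, the function is decreasing (-1)

-1


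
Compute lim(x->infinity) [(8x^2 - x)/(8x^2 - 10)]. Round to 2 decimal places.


For limits at infinity with equal-degree polynomials,
we compare leading coefficients.
Numerator leading term: 8x^2
Denominator leading term: 8x^2
Divide both by x^2:
lim = (8 - 1/x) / (8 - 10/x^2)
As x -> infinity, the 1/x and 1/x^2 terms vanish:
= 8/8 = 1 = 1.00

1.00


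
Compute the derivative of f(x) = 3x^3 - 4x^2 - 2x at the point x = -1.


Differentiate f(x) = 3x^3 - 4x^2 - 2x term by term:
f'(x) = 9x^2 - 8x - 2
Substitute x = -1:
f'(-1) = 9 * (-1)^2 - 8 * (-1) - 2
= 9 + 8 - 2
= 15

15


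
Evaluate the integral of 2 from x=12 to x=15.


The integral of a constant k over [a, b] equals k * (b - a).
integral from 12 to 15 of 2 dx
= 2 * (15 - 12)
= 2 * 3
= 6

6


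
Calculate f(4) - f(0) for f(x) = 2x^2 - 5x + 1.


Net change = f(b) - f(a)
f(x) = 2x^2 - 5x + 1
Compute f(4):
f(4) = 2 * 4^2 - 5 * 4 + 1
= 32 - 20 + 1
= 13
Compute f(0):
f(0) = 2 * 0^2 - 5 * 0 + 1
= 0 + 0 + 1
= 1
Net change = 13 - 1 = 12

12


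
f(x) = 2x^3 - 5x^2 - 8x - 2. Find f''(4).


First derivative:
f'(x) = 6x^2 - 10x - 8
Second derivative:
f''(x) = 12x - 10
Substitute x = 4:
f''(4) = 12 * 4 - 10
= 48 - 10
= 38

38


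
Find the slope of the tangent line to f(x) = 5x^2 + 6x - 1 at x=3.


The slope of the tangent line equals f'(x) at the point.
f(x) = 5x^2 + 6x - 1
f'(x) = 10x + 6
At x = 3:
f'(3) = 10 * 3 + 6
= 30 + 6
= 36

36


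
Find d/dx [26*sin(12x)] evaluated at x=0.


Apply the chain rule to differentiate 26*sin(12x):
d/dx [26*sin(12x)]
= 26 * cos(12x) * d/dx(12x)
= 26 * 12 * cos(12x)
= 312 * cos(12x)
Evaluate at x = 0:
= 312 * cos(0)
= 312 * 1
= 312

312


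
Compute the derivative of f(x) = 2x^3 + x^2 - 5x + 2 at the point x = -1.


Differentiate f(x) = 2x^3 + x^2 - 5x + 2 term by term:
f'(x) = 6x^2 + 2x - 5
Substitute x = -1:
f'(-1) = 6 * (-1)^2 + 2 * (-1) - 5
= 6 - 2 - 5
= -1

-1


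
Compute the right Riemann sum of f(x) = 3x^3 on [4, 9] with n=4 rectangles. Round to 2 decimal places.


Right Riemann sum uses right endpoints of each subinterval.
Interval: [4, 9], n = 4
dx = (9 - 4) / 4 = 5/4
Right endpoints: [21/4, 13/2, 31/4, 9]
f values: [27783/64, 6591/8, 89373/64, 2187]
Sum = dx * (sum of f values)
= 5/4 * 77463/16
= 387315/64 ≈ 6051.80

6051.80


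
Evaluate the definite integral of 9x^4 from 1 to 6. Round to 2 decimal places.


Find the antiderivative of 9x^4:
F(x) = 9/5 * x^5
Apply the Fundamental Theorem of Calculus:
F(6) - F(1)
= 9/5 * 6^5 - 9/5 * 1^5
= 9/5 * (7776 - 1)
= 9/5 * 7775
= 13995 = 13995.00

13995.00


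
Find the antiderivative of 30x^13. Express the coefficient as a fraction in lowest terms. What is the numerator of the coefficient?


Apply the power rule for integration:
integral of ax^n dx = a/(n+1) * x^(n+1) + C
integral of 30x^13 dx
= 30/14 * x^14 + C
= 15/7 * x^14 + C
The coefficient in lowest terms is 15/7, and its numerator is 15

15


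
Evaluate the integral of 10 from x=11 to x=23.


The integral of a constant k over [a, b] equals k * (b - a).
integral from 11 to 23 of 10 dx
= 10 * (23 - 11)
= 10 * 12
= 120

120


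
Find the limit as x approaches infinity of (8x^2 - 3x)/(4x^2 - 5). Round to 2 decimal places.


For limits at infinity with equal-degree polynomials,
we compare leading coefficients.
Numerator leading term: 8x^2
Denominator leading term: 4x^2
Divide both by x^2:
lim = (8 - 3/x) / (4 - 5/x^2)
As x -> infinity, the 1/x and 1/x^2 terms vanish:
= 8/4 = 2 = 2.00

2.00


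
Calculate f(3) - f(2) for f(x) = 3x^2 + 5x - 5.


Net change = f(b) - f(a)
f(x) = 3x^2 + 5x - 5
Compute f(3):
f(3) = 3 * 3^2 + 5 * 3 - 5
= 27 + 15 - 5
= 37
Compute f(2):
f(2) = 3 * 2^2 + 5 * 2 - 5
= 12 + 10 - 5
= 17
Net change = 37 - 17 = 20

20


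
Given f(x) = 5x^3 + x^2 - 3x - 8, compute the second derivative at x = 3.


First derivative:
f'(x) = 15x^2 + 2x - 3
Second derivative:
f''(x) = 30x + 2
Substitute x = 3:
f''(3) = 30 * 3 + 2
= 90 + 2
= 92

92


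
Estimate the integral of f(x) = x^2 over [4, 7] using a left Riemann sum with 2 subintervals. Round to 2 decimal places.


Left Riemann sum uses left endpoints of each subinterval.
Interval: [4, 7], n = 2
dx = (7 - 4) / 2 = 3/2
Left endpoints: [4, 11/2]
f values: [16, 121/4]
Sum = dx * (sum of f values)
= 3/2 * 185/4
= 555/8 ≈ 69.38

69.38


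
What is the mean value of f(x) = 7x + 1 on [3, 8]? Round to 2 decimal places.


Average value = 1/(b-a) * integral from a to b of f(x) dx
First compute the integral of 7x + 1:
F(x) = (7/2)x^2 + x
F(8) = 7/2 * 64 + 1 * 8 = 232
F(3) = 7/2 * 9 + 1 * 3 = 69/2
Integral = 232 - 69/2 = 395/2
Average = (395/2) / (8 - 3) = (395/2) / 5
= 79/2 = 39.50

39.50


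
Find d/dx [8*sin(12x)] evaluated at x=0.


Apply the chain rule to differentiate 8*sin(12x):
d/dx [8*sin(12x)]
= 8 * cos(12x) * d/dx(12x)
= 8 * 12 * cos(12x)
= 96 * cos(12x)
Evaluate at x = 0:
= 96 * cos(0)
= 96 * 1
= 96

96


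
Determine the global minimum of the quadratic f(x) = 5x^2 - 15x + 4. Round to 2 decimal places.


For a quadratic f(x) = ax^2 + bx + c with a > 0, the minimum is at the vertex.
Vertex x-coordinate: x = -b/(2a)
x = -(-15) / (2 * 5)
x = 15/10 = 3/2
Substitute back to find the minimum value:
f(3/2) = 5 * (3/2)^2 - 15 * (3/2) + 4
= 45/4 - 45/2 + 4
= -29/4 = -7.25

-7.25


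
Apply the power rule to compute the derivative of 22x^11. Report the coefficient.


We apply the power rule: d/dx [ax^n] = a*n * x^(n-1)
d/dx [22x^11]
= 22 * 11 * x^(11-1)
= 242x^10
The coefficient is 242

242


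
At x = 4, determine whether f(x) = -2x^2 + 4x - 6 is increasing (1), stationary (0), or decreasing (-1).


Compute f'(x) to determine behavior:
f'(x) = -4x + 4
f'(4) = -4 * 4 + 4
= -16 + 4
= -12
Since f'(4) < 0, the function is decreasing (-1)

-1


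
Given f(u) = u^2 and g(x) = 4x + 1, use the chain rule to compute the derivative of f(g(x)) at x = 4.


Using the chain rule: (f(g(x)))' = f'(g(x)) * g'(x)
First, find g(4):
g(4) = 4 * 4 + 1 = 17
Next, f'(u) = 2u
And g'(x) = 4
So f'(g(4)) * g'(4)
= 2 * 17 * 4
= 136

136


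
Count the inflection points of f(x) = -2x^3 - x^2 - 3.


Inflection points occur where f''(x) = 0 and concavity changes.
f(x) = -2x^3 - x^2 - 3
f'(x) = -6x^2 - 2x
f''(x) = -12x - 2
Set f''(x) = 0:
-12x - 2 = 0
x = 2 / (-12) = -1/6
Since f''(x) is linear (degree 1), it changes sign at this point.
Therefore there is exactly 1 inflection point.

1


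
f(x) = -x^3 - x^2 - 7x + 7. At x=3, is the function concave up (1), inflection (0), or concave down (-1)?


Concavity is determined by the sign of f''(x).
f(x) = -x^3 - x^2 - 7x + 7
f'(x) = -3x^2 - 2x - 7
f''(x) = -6x - 2
f''(3) = -6 * 3 - 2
= -18 - 2
= -20
Since f''(3) < 0, the function is concave down (-1)

-1


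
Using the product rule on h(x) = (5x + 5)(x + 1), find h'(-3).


Let u(x) = 5x + 5 and v(x) = x + 1
u'(x) = 5
v'(x) = 1
Product rule: h'(x) = u'(x)*v(x) + u(x)*v'(x)
= 5 * (x + 1) + (5x + 5) * 1
At x = -3:
u(-3) = 5 * (-3) + 5 = -10
v(-3) = 1 * (-3) + 1 = -2
h'(-3) = 5 * (-2) + (-10) * 1
= -10 - 10
= -20

-20


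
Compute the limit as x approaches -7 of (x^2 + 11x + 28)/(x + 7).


Direct substitution gives 0/0, so we factor the numerator.
Factor: (x^2 + 11x + 28) = (x + 7)(x + 4)
Cancel the common factor (x + 7):
(x^2 + 11x + 28)/(x + 7) = (x + 4)
Now substitute x = -7:
= (-7) - (-4) = -3

-3


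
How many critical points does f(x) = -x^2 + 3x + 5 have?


Find where f'(x) = 0:
f'(x) = -2x + 3
Set f'(x) = 0:
-2x + 3 = 0
x = -3 / (-2) = 3/2
This is a linear equation in x, so there is exactly one solution.
Number of critical points: 1

1


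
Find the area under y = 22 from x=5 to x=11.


The area under a constant function y = 22 is a rectangle.
Width = 11 - 5 = 6
Height = 22
Area = width * height
= 6 * 22
= 132

132


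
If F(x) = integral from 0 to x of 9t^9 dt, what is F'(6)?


By the Fundamental Theorem of Calculus (Part 1):
If F(x) = integral from 0 to x of f(t) dt, then F'(x) = f(x)
Here f(t) = 9t^9
So F'(x) = 9x^9
Evaluate at x = 6:
F'(6) = 9 * 6^9
= 9 * 10077696
= 90699264

90699264


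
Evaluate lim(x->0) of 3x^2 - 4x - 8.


Since polynomials are continuous, we use direct substitution.
lim(x->0) of 3x^2 - 4x - 8
= 3 * 0^2 - 4 * 0 - 8
= 0 + 0 - 8
= -8

-8


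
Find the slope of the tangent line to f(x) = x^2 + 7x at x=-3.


The slope of the tangent line equals f'(x) at the point.
f(x) = x^2 + 7x
f'(x) = 2x + 7
At x = -3:
f'(-3) = 2 * (-3) + 7
= -6 + 7
= 1

1


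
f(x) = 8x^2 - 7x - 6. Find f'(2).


Differentiate term by term using power and sum rules:
f(x) = 8x^2 - 7x - 6
f'(x) = 16x - 7
Substitute x = 2:
f'(2) = 16 * 2 - 7
= 32 - 7
= 25

25


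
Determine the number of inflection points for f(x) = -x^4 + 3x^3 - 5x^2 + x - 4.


Inflection points occur where f''(x) = 0 and concavity changes.
f(x) = -x^4 + 3x^3 - 5x^2 + x - 4
f'(x) = -4x^3 + 9x^2 - 10x + 1
f''(x) = -12x^2 + 18x - 10
This is a quadratic in x. Use the discriminant to count real roots.
Discriminant = (18)^2 - 4 * (-12) * (-10)
= 324 - 480
= -156
Since discriminant < 0, f''(x) = 0 has no real solutions.
Number of inflection points: 0

0


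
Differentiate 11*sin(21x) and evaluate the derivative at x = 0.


Apply the chain rule to differentiate 11*sin(21x):
d/dx [11*sin(21x)]
= 11 * cos(21x) * d/dx(21x)
= 11 * 21 * cos(21x)
= 231 * cos(21x)
Evaluate at x = 0:
= 231 * cos(0)
= 231 * 1
= 231

231


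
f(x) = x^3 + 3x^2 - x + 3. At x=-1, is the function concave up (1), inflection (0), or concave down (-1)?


Concavity is determined by the sign of f''(x).
f(x) = x^3 + 3x^2 - x + 3
f'(x) = 3x^2 + 6x - 1
f''(x) = 6x + 6
f''(-1) = 6 * (-1) + 6
= -6 + 6
= 0
f''(-1) = 0, and f''(x) is linear with nonzero slope 6, so f'' changes sign at x = -1. Hence the function is at an inflection point (0)

0


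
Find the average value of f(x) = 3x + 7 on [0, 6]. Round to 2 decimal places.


Average value = 1/(b-a) * integral from a to b of f(x) dx
First compute the integral of 3x + 7:
F(x) = (3/2)x^2 + 7x
F(6) = 3/2 * 36 + 7 * 6 = 96
F(0) = 3/2 * 0 + 7 * 0 = 0
Integral = 96 - 0 = 96
Average = 96 / (6 - 0) = 96 / 6
= 16 = 16.00

16.00


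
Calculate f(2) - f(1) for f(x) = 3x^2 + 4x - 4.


Net change = f(b) - f(a)
f(x) = 3x^2 + 4x - 4
Compute f(2):
f(2) = 3 * 2^2 + 4 * 2 - 4
= 12 + 8 - 4
= 16
Compute f(1):
f(1) = 3 * 1^2 + 4 * 1 - 4
= 3 + 4 - 4
= 3
Net change = 16 - 3 = 13

13


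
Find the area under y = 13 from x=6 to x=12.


The area under a constant function y = 13 is a rectangle.
Width = 12 - 6 = 6
Height = 13
Area = width * height
= 6 * 13
= 78

78


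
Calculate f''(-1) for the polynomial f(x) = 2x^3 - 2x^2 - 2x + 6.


First derivative:
f'(x) = 6x^2 - 4x - 2
Second derivative:
f''(x) = 12x - 4
Substitute x = -1:
f''(-1) = 12 * (-1) - 4
= -12 - 4
= -16

-16


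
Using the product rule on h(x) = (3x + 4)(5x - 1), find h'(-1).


Let u(x) = 3x + 4 and v(x) = 5x - 1
u'(x) = 3
v'(x) = 5
Product rule: h'(x) = u'(x)*v(x) + u(x)*v'(x)
= 3 * (5x - 1) + (3x + 4) * 5
At x = -1:
u(-1) = 3 * (-1) + 4 = 1
v(-1) = 5 * (-1) - 1 = -6
h'(-1) = 3 * (-6) + 1 * 5
= -18 + 5
= -13

-13


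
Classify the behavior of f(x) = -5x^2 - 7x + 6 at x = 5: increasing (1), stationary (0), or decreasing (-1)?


Compute f'(x) to determine behavior:
f'(x) = -10x - 7
f'(5) = -10 * 5 - 7
= -50 - 7
= -57
Since f'(5) < 0, the function is decreasing (-1)

-1


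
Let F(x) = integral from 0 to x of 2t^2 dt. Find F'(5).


By the Fundamental Theorem of Calculus (Part 1):
If F(x) = integral from 0 to x of f(t) dt, then F'(x) = f(x)
Here f(t) = 2t^2
So F'(x) = 2x^2
Evaluate at x = 5:
F'(5) = 2 * 5^2
= 2 * 25
= 50

50


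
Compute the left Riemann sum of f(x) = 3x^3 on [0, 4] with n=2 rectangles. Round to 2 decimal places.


Left Riemann sum uses left endpoints of each subinterval.
Interval: [0, 4], n = 2
dx = (4 - 0) / 2 = 2
Left endpoints: [0, 2]
f values: [0, 24]
Sum = dx * (sum of f values)
= 2 * 24
= 48 = 48.00

48.00


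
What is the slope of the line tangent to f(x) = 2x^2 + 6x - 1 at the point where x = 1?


The slope of the tangent line equals f'(x) at the point.
f(x) = 2x^2 + 6x - 1
f'(x) = 4x + 6
At x = 1:
f'(1) = 4 * 1 + 6
= 4 + 6
= 10

10


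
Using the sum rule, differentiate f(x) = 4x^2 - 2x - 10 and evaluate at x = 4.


Differentiate term by term using power and sum rules:
f(x) = 4x^2 - 2x - 10
f'(x) = 8x - 2
Substitute x = 4:
f'(4) = 8 * 4 - 2
= 32 - 2
= 30

30


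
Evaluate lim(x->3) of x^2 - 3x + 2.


Since polynomials are continuous, we use direct substitution.
lim(x->3) of x^2 - 3x + 2
= 1 * 3^2 - 3 * 3 + 2
= 9 - 9 + 2
= 2

2


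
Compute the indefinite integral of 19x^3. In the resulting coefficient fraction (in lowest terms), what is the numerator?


Apply the power rule for integration:
integral of ax^n dx = a/(n+1) * x^(n+1) + C
integral of 19x^3 dx
= 19/4 * x^4 + C
The coefficient in lowest terms is 19/4, and its numerator is 19

19


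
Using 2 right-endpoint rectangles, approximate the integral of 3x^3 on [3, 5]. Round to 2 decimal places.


Right Riemann sum uses right endpoints of each subinterval.
Interval: [3, 5], n = 2
dx = (5 - 3) / 2 = 1
Right endpoints: [4, 5]
f values: [192, 375]
Sum = dx * (sum of f values)
= 1 * 567
= 567 = 567.00

567.00


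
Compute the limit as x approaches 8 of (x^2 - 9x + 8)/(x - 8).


Direct substitution gives 0/0, so we factor the numerator.
Factor: (x^2 - 9x + 8) = (x - 8)(x - 1)
Cancel the common factor (x - 8):
(x^2 - 9x + 8)/(x - 8) = (x - 1)
Now substitute x = 8:
= (8) - (1) = 7

7


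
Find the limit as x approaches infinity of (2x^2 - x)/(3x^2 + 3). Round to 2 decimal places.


For limits at infinity with equal-degree polynomials,
we compare leading coefficients.
Numerator leading term: 2x^2
Denominator leading term: 3x^2
Divide both by x^2:
lim = (2 - 1/x) / (3 + 3/x^2)
As x -> infinity, the 1/x and 1/x^2 terms vanish:
= 2/3 ≈ 0.67

0.67


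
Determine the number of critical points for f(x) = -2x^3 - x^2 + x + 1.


Find where f'(x) = 0:
f(x) = -2x^3 - x^2 + x + 1
f'(x) = -6x^2 - 2x + 1
This is a quadratic in x. Use the discriminant to count real roots.
Discriminant = (-2)^2 - 4 * (-6) * 1
= 4 - (-24)
= 28
Since discriminant > 0, f'(x) = 0 has 2 real solutions.
Number of critical points: 2

2


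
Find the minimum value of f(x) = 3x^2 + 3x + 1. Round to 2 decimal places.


For a quadratic f(x) = ax^2 + bx + c with a > 0, the minimum is at the vertex.
Vertex x-coordinate: x = -b/(2a)
x = -(3) / (2 * 3)
x = -3/6 = -1/2
Substitute back to find the minimum value:
f(-1/2) = 3 * (-1/2)^2 + 3 * (-1/2) + 1
= 3/4 - 3/2 + 1
= 1/4 = 0.25

0.25


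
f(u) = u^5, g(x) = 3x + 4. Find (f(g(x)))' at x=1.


Using the chain rule: (f(g(x)))' = f'(g(x)) * g'(x)
First, find g(1):
g(1) = 3 * 1 + 4 = 7
Next, f'(u) = 5u^4
And g'(x) = 3
So f'(g(1)) * g'(1)
= 5 * 7^4 * 3
= 5 * 2401 * 3
= 36015

36015


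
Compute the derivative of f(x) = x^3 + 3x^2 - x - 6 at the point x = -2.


Differentiate f(x) = x^3 + 3x^2 - x - 6 term by term:
f'(x) = 3x^2 + 6x - 1
Substitute x = -2:
f'(-2) = 3 * (-2)^2 + 6 * (-2) - 1
= 12 - 12 - 1
= -1

-1


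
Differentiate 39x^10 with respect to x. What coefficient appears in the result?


We apply the power rule: d/dx [ax^n] = a*n * x^(n-1)
d/dx [39x^10]
= 39 * 10 * x^(10-1)
= 390x^9
The coefficient is 390

390


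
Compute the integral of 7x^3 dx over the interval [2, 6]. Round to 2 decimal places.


Find the antiderivative of 7x^3:
F(x) = 7/4 * x^4
Apply the Fundamental Theorem of Calculus:
F(6) - F(2)
= 7/4 * 6^4 - 7/4 * 2^4
= 7/4 * (1296 - 16)
= 7/4 * 1280
= 2240 = 2240.00

2240.00


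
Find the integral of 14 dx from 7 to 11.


The integral of a constant k over [a, b] equals k * (b - a).
integral from 7 to 11 of 14 dx
= 14 * (11 - 7)
= 14 * 4
= 56

56


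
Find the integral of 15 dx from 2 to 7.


The integral of a constant k over [a, b] equals k * (b - a).
integral from 2 to 7 of 15 dx
= 15 * (7 - 2)
= 15 * 5
= 75

75


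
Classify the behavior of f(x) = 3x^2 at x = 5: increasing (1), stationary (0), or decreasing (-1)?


Compute f'(x) to determine behavior:
f'(x) = 6x
f'(5) = 6 * 5 + 0
= 30 + 0
= 30
Since f'(5) > 0, the function is increasing (1)

1


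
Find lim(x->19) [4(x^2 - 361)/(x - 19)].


Direct substitution gives 0/0, so we factor the numerator.
Factor: 4(x^2 - 361) = 4 * (x - 19)(x + 19)
Cancel the common factor (x - 19):
4(x^2 - 361)/(x - 19) = 4 * (x + 19)
Now substitute x = 19:
= 4 * (19 + 19) = 152

152


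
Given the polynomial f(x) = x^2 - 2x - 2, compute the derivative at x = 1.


Differentiate term by term using power and sum rules:
f(x) = x^2 - 2x - 2
f'(x) = 2x - 2
Substitute x = 1:
f'(1) = 2 * 1 - 2
= 2 - 2
= 0

0


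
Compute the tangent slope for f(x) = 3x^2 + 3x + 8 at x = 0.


The slope of the tangent line equals f'(x) at the point.
f(x) = 3x^2 + 3x + 8
f'(x) = 6x + 3
At x = 0:
f'(0) = 6 * 0 + 3
= 0 + 3
= 3

3


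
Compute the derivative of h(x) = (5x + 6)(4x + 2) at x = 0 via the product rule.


Let u(x) = 5x + 6 and v(x) = 4x + 2
u'(x) = 5
v'(x) = 4
Product rule: h'(x) = u'(x)*v(x) + u(x)*v'(x)
= 5 * (4x + 2) + (5x + 6) * 4
At x = 0:
u(0) = 5 * 0 + 6 = 6
v(0) = 4 * 0 + 2 = 2
h'(0) = 5 * 2 + 6 * 4
= 10 + 24
= 34

34


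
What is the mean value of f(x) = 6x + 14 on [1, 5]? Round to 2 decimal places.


Average value = 1/(b-a) * integral from a to b of f(x) dx
First compute the integral of 6x + 14:
F(x) = 3x^2 + 14x
F(5) = 3 * 25 + 14 * 5 = 145
F(1) = 3 * 1 + 14 * 1 = 17
Integral = 145 - 17 = 128
Average = 128 / (5 - 1) = 128 / 4
= 32 = 32.00

32.00


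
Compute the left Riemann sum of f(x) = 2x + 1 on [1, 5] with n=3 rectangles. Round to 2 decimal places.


Left Riemann sum uses left endpoints of each subinterval.
Interval: [1, 5], n = 3
dx = (5 - 1) / 3 = 4/3
Left endpoints: [1, 7/3, 11/3]
f values: [3, 17/3, 25/3]
Sum = dx * (sum of f values)
= 4/3 * 17
= 68/3 ≈ 22.67

22.67


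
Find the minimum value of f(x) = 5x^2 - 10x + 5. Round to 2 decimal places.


For a quadratic f(x) = ax^2 + bx + c with a > 0, the minimum is at the vertex.
Vertex x-coordinate: x = -b/(2a)
x = -(-10) / (2 * 5)
x = 10/10 = 1
Substitute back to find the minimum value:
f(1) = 5 * 1^2 - 10 * 1 + 5
= 5 - 10 + 5
= 0 = 0.00

0.00


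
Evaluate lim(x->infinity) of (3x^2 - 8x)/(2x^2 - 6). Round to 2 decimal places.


For limits at infinity with equal-degree polynomials,
we compare leading coefficients.
Numerator leading term: 3x^2
Denominator leading term: 2x^2
Divide both by x^2:
lim = (3 - 8/x) / (2 - 6/x^2)
As x -> infinity, the 1/x and 1/x^2 terms vanish:
= 3/2 = 1.50

1.50


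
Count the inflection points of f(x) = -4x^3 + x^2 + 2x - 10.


Inflection points occur where f''(x) = 0 and concavity changes.
f(x) = -4x^3 + x^2 + 2x - 10
f'(x) = -12x^2 + 2x + 2
f''(x) = -24x + 2
Set f''(x) = 0:
-24x + 2 = 0
x = -2 / (-24) = 1/12
Since f''(x) is linear (degree 1), it changes sign at this point.
Therefore there is exactly 1 inflection point.

1


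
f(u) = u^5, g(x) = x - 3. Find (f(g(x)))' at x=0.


Using the chain rule: (f(g(x)))' = f'(g(x)) * g'(x)
First, find g(0):
g(0) = 1 * 0 - 3 = -3
Next, f'(u) = 5u^4
And g'(x) = 1
So f'(g(0)) * g'(0)
= 5 * (-3)^4 * 1
= 5 * 81 * 1
= 405

405


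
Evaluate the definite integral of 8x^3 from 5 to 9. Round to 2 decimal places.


Find the antiderivative of 8x^3:
F(x) = 8/4 * x^4
Apply the Fundamental Theorem of Calculus:
F(9) - F(5)
= 8/4 * 9^4 - 8/4 * 5^4
= 8/4 * (6561 - 625)
= 8/4 * 5936
= 11872 = 11872.00

11872.00


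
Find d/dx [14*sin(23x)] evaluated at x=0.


Apply the chain rule to differentiate 14*sin(23x):
d/dx [14*sin(23x)]
= 14 * cos(23x) * d/dx(23x)
= 14 * 23 * cos(23x)
= 322 * cos(23x)
Evaluate at x = 0:
= 322 * cos(0)
= 322 * 1
= 322

322


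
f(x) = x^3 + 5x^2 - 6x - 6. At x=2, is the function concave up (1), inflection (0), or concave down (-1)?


Concavity is determined by the sign of f''(x).
f(x) = x^3 + 5x^2 - 6x - 6
f'(x) = 3x^2 + 10x - 6
f''(x) = 6x + 10
f''(2) = 6 * 2 + 10
= 12 + 10
= 22
Since f''(2) > 0, the function is concave up (1)

1


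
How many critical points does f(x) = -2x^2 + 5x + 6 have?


Find where f'(x) = 0:
f'(x) = -4x + 5
Set f'(x) = 0:
-4x + 5 = 0
x = -5 / (-4) = 5/4
This is a linear equation in x, so there is exactly one solution.
Number of critical points: 1

1


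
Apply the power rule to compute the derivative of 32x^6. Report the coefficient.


We apply the power rule: d/dx [ax^n] = a*n * x^(n-1)
d/dx [32x^6]
= 32 * 6 * x^(6-1)
= 192x^5
The coefficient is 192

192


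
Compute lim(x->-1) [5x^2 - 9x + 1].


Since polynomials are continuous, we use direct substitution.
lim(x->-1) of 5x^2 - 9x + 1
= 5 * (-1)^2 - 9 * (-1) + 1
= 5 + 9 + 1
= 15

15


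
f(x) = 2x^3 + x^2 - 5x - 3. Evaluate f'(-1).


Differentiate f(x) = 2x^3 + x^2 - 5x - 3 term by term:
f'(x) = 6x^2 + 2x - 5
Substitute x = -1:
f'(-1) = 6 * (-1)^2 + 2 * (-1) - 5
= 6 - 2 - 5
= -1

-1


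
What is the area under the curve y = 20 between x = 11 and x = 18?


The area under a constant function y = 20 is a rectangle.
Width = 18 - 11 = 7
Height = 20
Area = width * height
= 7 * 20
= 140

140


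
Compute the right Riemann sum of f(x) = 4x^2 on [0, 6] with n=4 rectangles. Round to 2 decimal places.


Right Riemann sum uses right endpoints of each subinterval.
Interval: [0, 6], n = 4
dx = (6 - 0) / 4 = 3/2
Right endpoints: [3/2, 3, 9/2, 6]
f values: [9, 36, 81, 144]
Sum = dx * (sum of f values)
= 3/2 * 270
= 405 = 405.00

405.00


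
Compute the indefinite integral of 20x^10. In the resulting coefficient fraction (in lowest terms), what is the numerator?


Apply the power rule for integration:
integral of ax^n dx = a/(n+1) * x^(n+1) + C
integral of 20x^10 dx
= 20/11 * x^11 + C
The coefficient in lowest terms is 20/11, and its numerator is 20

20


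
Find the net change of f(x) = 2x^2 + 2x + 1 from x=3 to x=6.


Net change = f(b) - f(a)
f(x) = 2x^2 + 2x + 1
Compute f(6):
f(6) = 2 * 6^2 + 2 * 6 + 1
= 72 + 12 + 1
= 85
Compute f(3):
f(3) = 2 * 3^2 + 2 * 3 + 1
= 18 + 6 + 1
= 25
Net change = 85 - 25 = 60

60


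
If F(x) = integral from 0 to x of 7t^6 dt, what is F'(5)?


By the Fundamental Theorem of Calculus (Part 1):
If F(x) = integral from 0 to x of f(t) dt, then F'(x) = f(x)
Here f(t) = 7t^6
So F'(x) = 7x^6
Evaluate at x = 5:
F'(5) = 7 * 5^6
= 7 * 15625
= 109375

109375


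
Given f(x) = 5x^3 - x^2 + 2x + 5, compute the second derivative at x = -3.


First derivative:
f'(x) = 15x^2 - 2x + 2
Second derivative:
f''(x) = 30x - 2
Substitute x = -3:
f''(-3) = 30 * (-3) - 2
= -90 - 2
= -92

-92


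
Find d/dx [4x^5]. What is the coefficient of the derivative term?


We apply the power rule: d/dx [ax^n] = a*n * x^(n-1)
d/dx [4x^5]
= 4 * 5 * x^(5-1)
= 20x^4
The coefficient is 20

20


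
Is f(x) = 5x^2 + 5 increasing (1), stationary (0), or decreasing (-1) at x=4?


Compute f'(x) to determine behavior:
f'(x) = 10x
f'(4) = 10 * 4 + 0
= 40 + 0
= 40
Since f'(4) > 0, the function is increasing (1)

1


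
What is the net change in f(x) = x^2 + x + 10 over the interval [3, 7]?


Net change = f(b) - f(a)
f(x) = x^2 + x + 10
Compute f(7):
f(7) = 1 * 7^2 + 1 * 7 + 10
= 49 + 7 + 10
= 66
Compute f(3):
f(3) = 1 * 3^2 + 1 * 3 + 10
= 9 + 3 + 10
= 22
Net change = 66 - 22 = 44

44


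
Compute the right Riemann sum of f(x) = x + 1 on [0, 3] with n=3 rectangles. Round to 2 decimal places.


Right Riemann sum uses right endpoints of each subinterval.
Interval: [0, 3], n = 3
dx = (3 - 0) / 3 = 1
Right endpoints: [1, 2, 3]
f values: [2, 3, 4]
Sum = dx * (sum of f values)
= 1 * 9
= 9 = 9.00

9.00


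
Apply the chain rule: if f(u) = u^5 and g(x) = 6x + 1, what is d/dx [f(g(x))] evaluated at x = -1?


Using the chain rule: (f(g(x)))' = f'(g(x)) * g'(x)
First, find g(-1):
g(-1) = 6 * (-1) + 1 = -5
Next, f'(u) = 5u^4
And g'(x) = 6
So f'(g(-1)) * g'(-1)
= 5 * (-5)^4 * 6
= 5 * 625 * 6
= 18750

18750


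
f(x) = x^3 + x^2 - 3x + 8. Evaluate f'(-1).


Differentiate f(x) = x^3 + x^2 - 3x + 8 term by term:
f'(x) = 3x^2 + 2x - 3
Substitute x = -1:
f'(-1) = 3 * (-1)^2 + 2 * (-1) - 3
= 3 - 2 - 3
= -2

-2


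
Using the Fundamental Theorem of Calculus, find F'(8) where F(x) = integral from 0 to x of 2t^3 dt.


By the Fundamental Theorem of Calculus (Part 1):
If F(x) = integral from 0 to x of f(t) dt, then F'(x) = f(x)
Here f(t) = 2t^3
So F'(x) = 2x^3
Evaluate at x = 8:
F'(8) = 2 * 8^3
= 2 * 512
= 1024

1024


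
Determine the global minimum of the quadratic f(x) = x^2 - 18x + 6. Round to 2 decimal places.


For a quadratic f(x) = ax^2 + bx + c with a > 0, the minimum is at the vertex.
Vertex x-coordinate: x = -b/(2a)
x = -(-18) / (2 * 1)
x = 18/2 = 9
Substitute back to find the minimum value:
f(9) = 1 * 9^2 - 18 * 9 + 6
= 81 - 162 + 6
= -75 = -75.00

-75.00


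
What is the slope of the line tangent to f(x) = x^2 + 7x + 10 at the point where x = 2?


The slope of the tangent line equals f'(x) at the point.
f(x) = x^2 + 7x + 10
f'(x) = 2x + 7
At x = 2:
f'(2) = 2 * 2 + 7
= 4 + 7
= 11

11


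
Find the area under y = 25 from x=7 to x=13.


The area under a constant function y = 25 is a rectangle.
Width = 13 - 7 = 6
Height = 25
Area = width * height
= 6 * 25
= 150

150


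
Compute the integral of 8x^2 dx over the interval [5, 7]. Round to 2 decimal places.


Find the antiderivative of 8x^2:
F(x) = 8/3 * x^3
Apply the Fundamental Theorem of Calculus:
F(7) - F(5)
= 8/3 * 7^3 - 8/3 * 5^3
= 8/3 * (343 - 125)
= 8/3 * 218
= 1744/3 ≈ 581.33

581.33
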